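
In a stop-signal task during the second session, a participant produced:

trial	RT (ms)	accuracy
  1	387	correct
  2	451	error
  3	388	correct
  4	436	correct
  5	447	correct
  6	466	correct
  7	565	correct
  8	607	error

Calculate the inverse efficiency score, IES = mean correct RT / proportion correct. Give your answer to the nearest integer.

598 ms

Correct trials (n=6): 387, 388, 436, 447, 466, 565
Mean correct RT = 2689/6 = 448.1667 ms
Proportion correct = 6/8
IES = 448.1667 / (6/8) = 597.556 ms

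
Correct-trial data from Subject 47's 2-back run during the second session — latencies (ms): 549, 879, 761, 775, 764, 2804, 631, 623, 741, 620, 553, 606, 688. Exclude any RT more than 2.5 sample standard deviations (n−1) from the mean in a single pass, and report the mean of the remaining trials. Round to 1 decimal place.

682.5 ms

n = 13, ΣRT = 10994, M = 845.692
Σ(x−M)² = 4268518.77; s = √(4268518.77/12) = 596.414
Cutoffs: 845.692 ± 2.5·596.414 → [-645.3, 2336.7]
Outside: 2804 → excluded.
Retained (n=12): Σ = 8190, mean = 8190/12 = 682.500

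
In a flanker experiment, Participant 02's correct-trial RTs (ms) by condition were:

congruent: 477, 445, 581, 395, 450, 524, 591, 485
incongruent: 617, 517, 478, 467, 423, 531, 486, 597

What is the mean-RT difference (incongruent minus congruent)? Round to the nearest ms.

21 ms

M(congruent) = 3948/8 = 493.500
M(incongruent) = 4116/8 = 514.500
Difference = 514.500 − 493.500 = 21.000 ms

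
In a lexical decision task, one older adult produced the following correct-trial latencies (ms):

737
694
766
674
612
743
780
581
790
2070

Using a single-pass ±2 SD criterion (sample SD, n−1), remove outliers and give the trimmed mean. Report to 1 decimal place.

n = 10, ΣRT = 8447, M = 844.700
Σ(x−M)² = 1712210.10; s = √(1712210.10/9) = 436.171
Cutoffs: 844.700 ± 2·436.171 → [-27.6, 1717.0]
Outside: 2070 → excluded.
Retained (n=9): Σ = 6377, mean = 6377/9 = 708.556

708.6 ms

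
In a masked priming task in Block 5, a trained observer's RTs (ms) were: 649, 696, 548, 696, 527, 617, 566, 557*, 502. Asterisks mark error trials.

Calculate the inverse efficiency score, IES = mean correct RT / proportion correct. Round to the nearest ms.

675 ms

Correct trials (n=8): 649, 696, 548, 696, 527, 617, 566, 502
Mean correct RT = 4801/8 = 600.1250 ms
Proportion correct = 8/9
IES = 600.1250 / (8/9) = 675.141 ms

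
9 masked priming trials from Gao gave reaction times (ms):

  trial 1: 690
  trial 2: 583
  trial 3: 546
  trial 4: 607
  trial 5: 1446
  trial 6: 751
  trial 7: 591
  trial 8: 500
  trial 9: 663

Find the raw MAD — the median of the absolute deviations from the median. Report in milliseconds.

Sorted: 500, 546, 583, 591, 607, 663, 690, 751, 1446 → median = 607
|x − 607|: 83, 24, 61, 0, 839, 144, 16, 107, 56
Sorted deviations: 0, 16, 24, 56, 61, 83, 107, 144, 839 → MAD = 61

61 ms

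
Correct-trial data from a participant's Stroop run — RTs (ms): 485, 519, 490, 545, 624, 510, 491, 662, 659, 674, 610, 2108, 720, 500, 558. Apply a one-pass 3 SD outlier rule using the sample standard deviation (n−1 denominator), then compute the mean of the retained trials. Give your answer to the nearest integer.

n = 15, ΣRT = 10155, M = 677.000
Σ(x−M)² = 2279662.00; s = √(2279662.00/14) = 403.526
Cutoffs: 677.000 ± 3·403.526 → [-533.6, 1887.6]
Outside: 2108 → excluded.
Retained (n=14): Σ = 8047, mean = 8047/14 = 574.786

575 ms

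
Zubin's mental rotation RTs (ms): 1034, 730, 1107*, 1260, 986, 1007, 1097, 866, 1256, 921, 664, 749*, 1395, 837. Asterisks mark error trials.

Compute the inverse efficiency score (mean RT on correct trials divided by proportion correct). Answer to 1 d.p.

1171.8 ms

Correct trials (n=12): 1034, 730, 1260, 986, 1007, 1097, 866, 1256, 921, 664, 1395, 837
Mean correct RT = 12053/12 = 1004.4167 ms
Proportion correct = 12/14
IES = 1004.4167 / (12/14) = 1171.819 ms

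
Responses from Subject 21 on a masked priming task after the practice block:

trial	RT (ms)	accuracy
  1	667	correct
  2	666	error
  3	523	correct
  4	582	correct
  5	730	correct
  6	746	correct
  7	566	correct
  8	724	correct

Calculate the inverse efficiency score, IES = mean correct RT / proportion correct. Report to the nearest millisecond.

Correct trials (n=7): 667, 523, 582, 730, 746, 566, 724
Mean correct RT = 4538/7 = 648.2857 ms
Proportion correct = 7/8
IES = 648.2857 / (7/8) = 740.898 ms

741 ms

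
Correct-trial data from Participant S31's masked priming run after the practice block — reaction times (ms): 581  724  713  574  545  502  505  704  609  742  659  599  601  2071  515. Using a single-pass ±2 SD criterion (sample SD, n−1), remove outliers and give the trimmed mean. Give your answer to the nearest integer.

n = 15, ΣRT = 10644, M = 709.600
Σ(x−M)² = 2076263.60; s = √(2076263.60/14) = 385.103
Cutoffs: 709.600 ± 2·385.103 → [-60.6, 1479.8]
Outside: 2071 → excluded.
Retained (n=14): Σ = 8573, mean = 8573/14 = 612.357

612 ms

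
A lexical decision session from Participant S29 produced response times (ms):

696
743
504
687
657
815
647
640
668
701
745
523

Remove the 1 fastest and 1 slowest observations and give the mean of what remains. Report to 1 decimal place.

670.7 ms

Sorted: 504, 523, 640, 647, 657, 668, 687, 696, 701, 743, 745, 815
Drop lowest 1 (504) and highest 1 (815)
Remaining (n=10): Σ = 6707, mean = 6707/10 = 670.700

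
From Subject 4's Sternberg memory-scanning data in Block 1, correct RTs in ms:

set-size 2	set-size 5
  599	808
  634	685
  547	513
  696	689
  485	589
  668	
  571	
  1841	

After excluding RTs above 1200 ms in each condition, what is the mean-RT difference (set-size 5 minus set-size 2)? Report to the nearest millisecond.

set-size 2: exclude 1841
M(set-size 2) = 4200/7 = 600.000
M(set-size 5) = 3284/5 = 656.800
Difference = 656.800 − 600.000 = 56.800 ms

57 ms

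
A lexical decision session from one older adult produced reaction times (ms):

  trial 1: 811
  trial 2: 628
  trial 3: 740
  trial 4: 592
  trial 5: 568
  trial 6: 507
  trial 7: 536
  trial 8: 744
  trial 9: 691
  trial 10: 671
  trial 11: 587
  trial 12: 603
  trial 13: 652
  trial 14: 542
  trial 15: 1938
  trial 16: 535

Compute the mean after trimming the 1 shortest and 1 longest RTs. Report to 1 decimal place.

635.7 ms

Sorted: 507, 535, 536, 542, 568, 587, 592, 603, 628, 652, 671, 691, 740, 744, 811, 1938
Drop lowest 1 (507) and highest 1 (1938)
Remaining (n=14): Σ = 8900, mean = 8900/14 = 635.714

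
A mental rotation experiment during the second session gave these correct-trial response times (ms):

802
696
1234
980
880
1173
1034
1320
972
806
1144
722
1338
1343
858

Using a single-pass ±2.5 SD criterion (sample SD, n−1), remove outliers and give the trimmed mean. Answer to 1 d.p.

n = 15, ΣRT = 15302, M = 1020.133
Σ(x−M)² = 717077.73; s = √(717077.73/14) = 226.318
Cutoffs: 1020.133 ± 2.5·226.318 → [454.3, 1585.9]
No RTs fall outside the cutoffs; all 15 retained. Mean = 15302/15 = 1020.133

1020.1 ms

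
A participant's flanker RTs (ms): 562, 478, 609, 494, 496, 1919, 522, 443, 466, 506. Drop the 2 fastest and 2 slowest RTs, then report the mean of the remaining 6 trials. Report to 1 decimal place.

Sorted: 443, 466, 478, 494, 496, 506, 522, 562, 609, 1919
Drop lowest 2 (443, 466) and highest 2 (609, 1919)
Remaining (n=6): Σ = 3058, mean = 3058/6 = 509.667

509.7 ms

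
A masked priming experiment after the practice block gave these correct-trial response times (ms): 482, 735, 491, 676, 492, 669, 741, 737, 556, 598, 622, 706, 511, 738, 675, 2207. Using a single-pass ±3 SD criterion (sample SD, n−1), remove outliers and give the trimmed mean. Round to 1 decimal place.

n = 16, ΣRT = 11636, M = 727.250
Σ(x−M)² = 2474499.00; s = √(2474499.00/15) = 406.161
Cutoffs: 727.250 ± 3·406.161 → [-491.2, 1945.7]
Outside: 2207 → excluded.
Retained (n=15): Σ = 9429, mean = 9429/15 = 628.600

628.6 ms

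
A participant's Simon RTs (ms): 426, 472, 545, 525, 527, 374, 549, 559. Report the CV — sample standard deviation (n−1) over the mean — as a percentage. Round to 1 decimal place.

13.5%

n = 8, Σ = 3977, M = 497.1250
Σ(x−M)² = 31330.875; s = √(31330.875/7) = 66.9017
CV = 66.9017 / 497.1250 = 0.13458 = 13.458%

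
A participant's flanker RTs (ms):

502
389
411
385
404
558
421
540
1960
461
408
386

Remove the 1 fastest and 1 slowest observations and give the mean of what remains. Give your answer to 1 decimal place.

448.0 ms

Sorted: 385, 386, 389, 404, 408, 411, 421, 461, 502, 540, 558, 1960
Drop lowest 1 (385) and highest 1 (1960)
Remaining (n=10): Σ = 4480, mean = 4480/10 = 448.000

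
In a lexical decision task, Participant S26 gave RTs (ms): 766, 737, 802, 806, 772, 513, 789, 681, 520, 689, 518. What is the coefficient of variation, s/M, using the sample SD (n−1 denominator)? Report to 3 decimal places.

0.172

n = 11, Σ = 7593, M = 690.2727
Σ(x−M)² = 140404.182; s = √(140404.182/10) = 118.4923
CV = 118.4923 / 690.2727 = 0.17166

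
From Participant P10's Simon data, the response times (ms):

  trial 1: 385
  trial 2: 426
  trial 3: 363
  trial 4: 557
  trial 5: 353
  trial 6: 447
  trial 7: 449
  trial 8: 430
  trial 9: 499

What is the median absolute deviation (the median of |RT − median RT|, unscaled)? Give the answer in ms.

45 ms

Sorted: 353, 363, 385, 426, 430, 447, 449, 499, 557 → median = 430
|x − 430|: 45, 4, 67, 127, 77, 17, 19, 0, 69
Sorted deviations: 0, 4, 17, 19, 45, 67, 69, 77, 127 → MAD = 45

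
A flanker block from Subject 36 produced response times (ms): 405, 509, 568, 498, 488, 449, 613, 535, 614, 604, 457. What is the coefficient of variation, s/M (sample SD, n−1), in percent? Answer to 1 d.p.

13.7%

n = 11, Σ = 5740, M = 521.8182
Σ(x−M)² = 50897.636; s = √(50897.636/10) = 71.3426
CV = 71.3426 / 521.8182 = 0.13672 = 13.672%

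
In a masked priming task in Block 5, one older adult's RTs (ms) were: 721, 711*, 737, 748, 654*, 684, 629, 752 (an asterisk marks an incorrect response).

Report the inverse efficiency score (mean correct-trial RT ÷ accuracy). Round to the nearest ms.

949 ms

Correct trials (n=6): 721, 737, 748, 684, 629, 752
Mean correct RT = 4271/6 = 711.8333 ms
Proportion correct = 6/8
IES = 711.8333 / (6/8) = 949.111 ms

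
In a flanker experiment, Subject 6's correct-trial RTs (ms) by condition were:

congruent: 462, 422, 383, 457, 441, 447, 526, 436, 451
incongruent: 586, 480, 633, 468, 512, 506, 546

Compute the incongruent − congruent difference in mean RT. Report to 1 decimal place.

85.8 ms

M(congruent) = 4025/9 = 447.222
M(incongruent) = 3731/7 = 533.000
Difference = 533.000 − 447.222 = 85.778 ms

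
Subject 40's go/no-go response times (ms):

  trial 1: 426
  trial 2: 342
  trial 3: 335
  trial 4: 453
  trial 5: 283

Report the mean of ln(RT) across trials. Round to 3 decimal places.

ln(RT): 6.0544, 5.8348, 5.8141, 6.1159, 5.6454
Σ ln(RT) = 29.4647
Mean = 29.4647/5 = 5.89294

5.893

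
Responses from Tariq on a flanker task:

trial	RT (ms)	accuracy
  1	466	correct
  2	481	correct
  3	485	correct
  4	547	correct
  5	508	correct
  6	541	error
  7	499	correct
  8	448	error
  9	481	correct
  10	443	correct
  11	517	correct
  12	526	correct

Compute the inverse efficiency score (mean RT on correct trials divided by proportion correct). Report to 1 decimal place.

Correct trials (n=10): 466, 481, 485, 547, 508, 499, 481, 443, 517, 526
Mean correct RT = 4953/10 = 495.3000 ms
Proportion correct = 10/12
IES = 495.3000 / (10/12) = 594.360 ms

594.4 ms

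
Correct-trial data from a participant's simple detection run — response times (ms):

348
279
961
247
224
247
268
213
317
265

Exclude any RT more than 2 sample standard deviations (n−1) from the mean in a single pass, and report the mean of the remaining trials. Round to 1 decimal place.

n = 10, ΣRT = 3369, M = 336.900
Σ(x−M)² = 447550.90; s = √(447550.90/9) = 222.997
Cutoffs: 336.900 ± 2·222.997 → [-109.1, 782.9]
Outside: 961 → excluded.
Retained (n=9): Σ = 2408, mean = 2408/9 = 267.556

267.6 ms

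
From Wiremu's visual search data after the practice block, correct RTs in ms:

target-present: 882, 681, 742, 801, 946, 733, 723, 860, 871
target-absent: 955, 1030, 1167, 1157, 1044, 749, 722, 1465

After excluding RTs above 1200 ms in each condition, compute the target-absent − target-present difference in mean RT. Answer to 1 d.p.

170.5 ms

target-absent: exclude 1465
M(target-present) = 7239/9 = 804.333
M(target-absent) = 6824/7 = 974.857
Difference = 974.857 − 804.333 = 170.524 ms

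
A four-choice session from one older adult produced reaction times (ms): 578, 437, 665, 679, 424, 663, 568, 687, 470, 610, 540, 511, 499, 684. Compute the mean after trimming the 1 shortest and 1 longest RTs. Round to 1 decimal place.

575.3 ms

Sorted: 424, 437, 470, 499, 511, 540, 568, 578, 610, 663, 665, 679, 684, 687
Drop lowest 1 (424) and highest 1 (687)
Remaining (n=12): Σ = 6904, mean = 6904/12 = 575.333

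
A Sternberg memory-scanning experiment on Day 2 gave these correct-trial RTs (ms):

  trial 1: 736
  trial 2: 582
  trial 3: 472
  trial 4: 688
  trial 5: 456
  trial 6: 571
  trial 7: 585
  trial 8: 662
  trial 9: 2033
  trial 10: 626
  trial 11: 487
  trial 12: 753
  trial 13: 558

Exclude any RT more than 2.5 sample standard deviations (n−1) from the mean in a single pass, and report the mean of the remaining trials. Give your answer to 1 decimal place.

598.0 ms

n = 13, ΣRT = 9209, M = 708.385
Σ(x−M)² = 2007987.08; s = √(2007987.08/12) = 409.063
Cutoffs: 708.385 ± 2.5·409.063 → [-314.3, 1731.0]
Outside: 2033 → excluded.
Retained (n=12): Σ = 7176, mean = 7176/12 = 598.000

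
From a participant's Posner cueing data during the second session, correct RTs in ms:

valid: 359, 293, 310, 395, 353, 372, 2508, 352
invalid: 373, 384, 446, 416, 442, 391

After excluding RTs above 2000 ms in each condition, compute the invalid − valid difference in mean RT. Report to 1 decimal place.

valid: exclude 2508
M(valid) = 2434/7 = 347.714
M(invalid) = 2452/6 = 408.667
Difference = 408.667 − 347.714 = 60.952 ms

61.0 ms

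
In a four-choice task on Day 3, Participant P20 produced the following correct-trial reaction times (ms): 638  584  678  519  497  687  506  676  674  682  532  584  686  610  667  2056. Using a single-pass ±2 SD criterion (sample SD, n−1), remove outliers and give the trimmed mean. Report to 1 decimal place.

n = 16, ΣRT = 11276, M = 704.750
Σ(x−M)² = 2020575.00; s = √(2020575.00/15) = 367.022
Cutoffs: 704.750 ± 2·367.022 → [-29.3, 1438.8]
Outside: 2056 → excluded.
Retained (n=15): Σ = 9220, mean = 9220/15 = 614.667

614.7 ms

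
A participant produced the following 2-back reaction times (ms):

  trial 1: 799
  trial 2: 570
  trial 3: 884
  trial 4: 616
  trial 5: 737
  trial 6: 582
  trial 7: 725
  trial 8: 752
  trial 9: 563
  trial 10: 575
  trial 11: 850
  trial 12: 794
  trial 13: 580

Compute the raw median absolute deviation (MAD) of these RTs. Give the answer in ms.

Sorted: 563, 570, 575, 580, 582, 616, 725, 737, 752, 794, 799, 850, 884 → median = 725
|x − 725|: 74, 155, 159, 109, 12, 143, 0, 27, 162, 150, 125, 69, 145
Sorted deviations: 0, 12, 27, 69, 74, 109, 125, 143, 145, 150, 155, 159, 162 → MAD = 125

125 ms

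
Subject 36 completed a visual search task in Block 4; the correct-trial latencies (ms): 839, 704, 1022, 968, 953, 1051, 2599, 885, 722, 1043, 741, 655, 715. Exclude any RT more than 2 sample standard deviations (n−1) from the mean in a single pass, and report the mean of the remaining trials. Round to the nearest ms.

n = 13, ΣRT = 12897, M = 992.077
Σ(x−M)² = 3035528.92; s = √(3035528.92/12) = 502.952
Cutoffs: 992.077 ± 2·502.952 → [-13.8, 1998.0]
Outside: 2599 → excluded.
Retained (n=12): Σ = 10298, mean = 10298/12 = 858.167

858 ms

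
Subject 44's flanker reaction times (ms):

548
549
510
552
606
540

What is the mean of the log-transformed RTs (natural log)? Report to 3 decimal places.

6.310

ln(RT): 6.3063, 6.3081, 6.2344, 6.3135, 6.4069, 6.2916
Σ ln(RT) = 37.8608
Mean = 37.8608/6 = 6.31013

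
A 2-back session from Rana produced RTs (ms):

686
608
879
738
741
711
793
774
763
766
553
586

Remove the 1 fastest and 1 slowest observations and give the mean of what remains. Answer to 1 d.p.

716.6 ms

Sorted: 553, 586, 608, 686, 711, 738, 741, 763, 766, 774, 793, 879
Drop lowest 1 (553) and highest 1 (879)
Remaining (n=10): Σ = 7166, mean = 7166/10 = 716.600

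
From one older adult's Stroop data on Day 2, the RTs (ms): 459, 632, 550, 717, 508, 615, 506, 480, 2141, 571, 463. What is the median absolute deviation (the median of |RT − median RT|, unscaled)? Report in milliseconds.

70 ms

Sorted: 459, 463, 480, 506, 508, 550, 571, 615, 632, 717, 2141 → median = 550
|x − 550|: 91, 82, 0, 167, 42, 65, 44, 70, 1591, 21, 87
Sorted deviations: 0, 21, 42, 44, 65, 70, 82, 87, 91, 167, 1591 → MAD = 70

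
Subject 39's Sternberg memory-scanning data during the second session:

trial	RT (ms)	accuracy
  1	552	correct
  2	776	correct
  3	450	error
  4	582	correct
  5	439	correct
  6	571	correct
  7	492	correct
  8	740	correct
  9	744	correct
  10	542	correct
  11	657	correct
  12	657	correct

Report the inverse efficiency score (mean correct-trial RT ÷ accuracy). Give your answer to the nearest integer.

Correct trials (n=11): 552, 776, 582, 439, 571, 492, 740, 744, 542, 657, 657
Mean correct RT = 6752/11 = 613.8182 ms
Proportion correct = 11/12
IES = 613.8182 / (11/12) = 669.620 ms

670 ms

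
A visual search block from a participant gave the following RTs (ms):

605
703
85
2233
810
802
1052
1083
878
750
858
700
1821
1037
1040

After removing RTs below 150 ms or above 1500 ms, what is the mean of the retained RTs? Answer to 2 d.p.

Excluded: 85, 1821, 2233
Retained (n=12): Σ = 10318
Mean = 10318/12 = 859.8333

859.83 ms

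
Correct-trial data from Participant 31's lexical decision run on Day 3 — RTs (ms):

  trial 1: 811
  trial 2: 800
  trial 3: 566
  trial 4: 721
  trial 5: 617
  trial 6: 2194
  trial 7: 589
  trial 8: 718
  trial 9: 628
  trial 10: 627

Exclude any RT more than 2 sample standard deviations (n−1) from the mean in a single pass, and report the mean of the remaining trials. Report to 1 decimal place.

675.2 ms

n = 10, ΣRT = 8271, M = 827.100
Σ(x−M)² = 2141256.90; s = √(2141256.90/9) = 487.768
Cutoffs: 827.100 ± 2·487.768 → [-148.4, 1802.6]
Outside: 2194 → excluded.
Retained (n=9): Σ = 6077, mean = 6077/9 = 675.222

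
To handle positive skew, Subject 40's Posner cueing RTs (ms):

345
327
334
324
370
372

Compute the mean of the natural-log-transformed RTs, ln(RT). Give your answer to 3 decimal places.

5.843

ln(RT): 5.8435, 5.7900, 5.8111, 5.7807, 5.9135, 5.9189
Σ ln(RT) = 35.0578
Mean = 35.0578/6 = 5.84296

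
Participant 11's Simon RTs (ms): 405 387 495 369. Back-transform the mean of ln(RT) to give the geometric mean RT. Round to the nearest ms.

411 ms

ln(RT): 6.0039, 5.9584, 6.2046, 5.9108
Mean ln(RT) = 24.0777/4 = 6.01942
Geometric mean = exp(6.01942) = 411.34 ms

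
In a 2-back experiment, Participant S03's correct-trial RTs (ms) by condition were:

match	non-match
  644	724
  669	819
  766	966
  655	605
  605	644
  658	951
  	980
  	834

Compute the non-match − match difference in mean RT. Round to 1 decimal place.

149.2 ms

M(match) = 3997/6 = 666.167
M(non-match) = 6523/8 = 815.375
Difference = 815.375 − 666.167 = 149.208 ms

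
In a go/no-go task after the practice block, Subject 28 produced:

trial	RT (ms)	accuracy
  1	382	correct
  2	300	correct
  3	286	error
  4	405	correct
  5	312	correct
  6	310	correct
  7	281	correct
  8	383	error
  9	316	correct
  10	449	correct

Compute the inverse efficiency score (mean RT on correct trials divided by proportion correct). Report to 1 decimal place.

Correct trials (n=8): 382, 300, 405, 312, 310, 281, 316, 449
Mean correct RT = 2755/8 = 344.3750 ms
Proportion correct = 8/10
IES = 344.3750 / (8/10) = 430.469 ms

430.5 ms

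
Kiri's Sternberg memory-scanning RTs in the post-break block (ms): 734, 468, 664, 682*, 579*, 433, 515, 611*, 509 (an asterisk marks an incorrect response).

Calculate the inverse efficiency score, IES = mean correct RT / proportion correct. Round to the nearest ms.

Correct trials (n=6): 734, 468, 664, 433, 515, 509
Mean correct RT = 3323/6 = 553.8333 ms
Proportion correct = 6/9
IES = 553.8333 / (6/9) = 830.750 ms

831 ms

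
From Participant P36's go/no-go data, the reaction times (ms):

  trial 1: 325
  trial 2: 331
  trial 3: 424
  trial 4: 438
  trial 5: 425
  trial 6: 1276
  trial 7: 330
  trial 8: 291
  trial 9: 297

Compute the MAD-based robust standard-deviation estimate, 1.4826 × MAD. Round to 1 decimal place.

Sorted: 291, 297, 325, 330, 331, 424, 425, 438, 1276 → median = 331
|x − 331| sorted: 0, 1, 6, 34, 40, 93, 94, 107, 945 → MAD = 40
Robust SD ≈ 1.4826 × 40 = 59.304

59.3 ms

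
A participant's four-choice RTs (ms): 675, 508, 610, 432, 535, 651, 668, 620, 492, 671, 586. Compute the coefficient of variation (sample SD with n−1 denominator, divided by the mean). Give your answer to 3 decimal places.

n = 11, Σ = 6448, M = 586.1818
Σ(x−M)² = 69063.636; s = √(69063.636/10) = 83.1045
CV = 83.1045 / 586.1818 = 0.14177

0.142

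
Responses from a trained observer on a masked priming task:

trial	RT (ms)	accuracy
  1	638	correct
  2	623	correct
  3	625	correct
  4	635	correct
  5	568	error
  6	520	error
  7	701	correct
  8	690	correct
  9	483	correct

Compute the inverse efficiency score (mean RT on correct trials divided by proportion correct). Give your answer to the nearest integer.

Correct trials (n=7): 638, 623, 625, 635, 701, 690, 483
Mean correct RT = 4395/7 = 627.8571 ms
Proportion correct = 7/9
IES = 627.8571 / (7/9) = 807.245 ms

807 ms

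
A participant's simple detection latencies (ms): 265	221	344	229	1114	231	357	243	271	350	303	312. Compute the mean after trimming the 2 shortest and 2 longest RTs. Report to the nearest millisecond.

290 ms

Sorted: 221, 229, 231, 243, 265, 271, 303, 312, 344, 350, 357, 1114
Drop lowest 2 (221, 229) and highest 2 (357, 1114)
Remaining (n=8): Σ = 2319, mean = 2319/8 = 289.875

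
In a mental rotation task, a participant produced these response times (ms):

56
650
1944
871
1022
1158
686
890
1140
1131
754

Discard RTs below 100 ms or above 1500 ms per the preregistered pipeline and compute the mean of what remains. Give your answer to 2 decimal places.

Excluded: 56, 1944
Retained (n=9): Σ = 8302
Mean = 8302/9 = 922.4444

922.44 ms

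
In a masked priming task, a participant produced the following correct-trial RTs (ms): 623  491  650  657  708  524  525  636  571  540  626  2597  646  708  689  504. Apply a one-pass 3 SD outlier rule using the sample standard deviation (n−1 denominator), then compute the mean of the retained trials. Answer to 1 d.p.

606.5 ms

n = 16, ΣRT = 11695, M = 730.938
Σ(x−M)² = 3792248.94; s = √(3792248.94/15) = 502.809
Cutoffs: 730.938 ± 3·502.809 → [-777.5, 2239.4]
Outside: 2597 → excluded.
Retained (n=15): Σ = 9098, mean = 9098/15 = 606.533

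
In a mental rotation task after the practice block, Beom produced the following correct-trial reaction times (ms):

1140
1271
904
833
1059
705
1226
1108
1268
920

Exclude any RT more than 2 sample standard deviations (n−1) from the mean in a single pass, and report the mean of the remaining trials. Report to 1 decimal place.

n = 10, ΣRT = 10434, M = 1043.400
Σ(x−M)² = 342780.40; s = √(342780.40/9) = 195.158
Cutoffs: 1043.400 ± 2·195.158 → [653.1, 1433.7]
No RTs fall outside the cutoffs; all 10 retained. Mean = 10434/10 = 1043.400

1043.4 ms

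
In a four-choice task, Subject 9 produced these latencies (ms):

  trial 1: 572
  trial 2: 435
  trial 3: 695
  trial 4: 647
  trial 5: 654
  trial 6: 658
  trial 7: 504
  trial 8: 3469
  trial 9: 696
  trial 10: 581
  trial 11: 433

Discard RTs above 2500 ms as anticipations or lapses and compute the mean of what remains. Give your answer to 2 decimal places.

Excluded: 3469
Retained (n=10): Σ = 5875
Mean = 5875/10 = 587.5000

587.50 ms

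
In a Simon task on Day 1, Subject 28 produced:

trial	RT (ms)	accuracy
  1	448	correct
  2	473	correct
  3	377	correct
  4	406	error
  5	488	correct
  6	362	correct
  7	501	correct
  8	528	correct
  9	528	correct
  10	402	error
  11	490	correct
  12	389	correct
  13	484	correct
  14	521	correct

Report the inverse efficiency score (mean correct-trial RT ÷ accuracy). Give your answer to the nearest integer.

Correct trials (n=12): 448, 473, 377, 488, 362, 501, 528, 528, 490, 389, 484, 521
Mean correct RT = 5589/12 = 465.7500 ms
Proportion correct = 12/14
IES = 465.7500 / (12/14) = 543.375 ms

543 ms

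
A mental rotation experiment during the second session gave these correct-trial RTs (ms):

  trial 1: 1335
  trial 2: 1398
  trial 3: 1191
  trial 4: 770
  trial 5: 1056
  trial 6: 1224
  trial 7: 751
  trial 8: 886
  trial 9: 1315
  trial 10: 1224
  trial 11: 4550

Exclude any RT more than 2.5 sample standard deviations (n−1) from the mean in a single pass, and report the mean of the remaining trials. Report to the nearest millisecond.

n = 11, ΣRT = 15700, M = 1427.273
Σ(x−M)² = 11232038.18; s = √(11232038.18/10) = 1059.813
Cutoffs: 1427.273 ± 2.5·1059.813 → [-1222.3, 4076.8]
Outside: 4550 → excluded.
Retained (n=10): Σ = 11150, mean = 11150/10 = 1115.000

1115 ms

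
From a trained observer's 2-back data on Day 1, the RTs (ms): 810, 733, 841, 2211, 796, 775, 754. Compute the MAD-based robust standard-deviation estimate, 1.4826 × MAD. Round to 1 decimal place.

Sorted: 733, 754, 775, 796, 810, 841, 2211 → median = 796
|x − 796| sorted: 0, 14, 21, 42, 45, 63, 1415 → MAD = 42
Robust SD ≈ 1.4826 × 42 = 62.269

62.3 ms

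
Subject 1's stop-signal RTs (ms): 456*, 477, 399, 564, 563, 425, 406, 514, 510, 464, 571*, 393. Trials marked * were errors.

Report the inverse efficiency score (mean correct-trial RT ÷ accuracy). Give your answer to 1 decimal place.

Correct trials (n=10): 477, 399, 564, 563, 425, 406, 514, 510, 464, 393
Mean correct RT = 4715/10 = 471.5000 ms
Proportion correct = 10/12
IES = 471.5000 / (10/12) = 565.800 ms

565.8 ms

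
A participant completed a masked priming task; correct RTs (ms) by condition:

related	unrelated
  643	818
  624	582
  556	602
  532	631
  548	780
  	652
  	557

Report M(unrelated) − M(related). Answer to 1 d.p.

79.7 ms

M(related) = 2903/5 = 580.600
M(unrelated) = 4622/7 = 660.286
Difference = 660.286 − 580.600 = 79.686 ms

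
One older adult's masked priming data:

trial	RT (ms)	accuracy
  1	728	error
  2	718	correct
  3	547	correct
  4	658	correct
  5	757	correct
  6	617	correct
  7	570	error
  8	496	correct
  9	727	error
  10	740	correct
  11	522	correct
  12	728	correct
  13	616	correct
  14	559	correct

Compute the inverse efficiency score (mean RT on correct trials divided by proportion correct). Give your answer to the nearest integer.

805 ms

Correct trials (n=11): 718, 547, 658, 757, 617, 496, 740, 522, 728, 616, 559
Mean correct RT = 6958/11 = 632.5455 ms
Proportion correct = 11/14
IES = 632.5455 / (11/14) = 805.058 ms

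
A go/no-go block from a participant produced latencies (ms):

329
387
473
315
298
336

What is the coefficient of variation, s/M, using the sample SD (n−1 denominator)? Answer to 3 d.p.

n = 6, Σ = 2138, M = 356.3333
Σ(x−M)² = 20823.333; s = √(20823.333/5) = 64.5342
CV = 64.5342 / 356.3333 = 0.18111

0.181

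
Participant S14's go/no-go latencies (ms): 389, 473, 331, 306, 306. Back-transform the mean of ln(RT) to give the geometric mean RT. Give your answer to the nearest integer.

356 ms

ln(RT): 5.9636, 6.1591, 5.8021, 5.7236, 5.7236
Mean ln(RT) = 29.3720/5 = 5.87439
Geometric mean = exp(5.87439) = 355.81 ms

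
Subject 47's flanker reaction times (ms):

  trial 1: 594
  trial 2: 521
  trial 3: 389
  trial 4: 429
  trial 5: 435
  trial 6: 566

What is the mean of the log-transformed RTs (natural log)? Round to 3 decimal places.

6.180

ln(RT): 6.3869, 6.2558, 5.9636, 6.0615, 6.0753, 6.3386
Σ ln(RT) = 37.0816
Mean = 37.0816/6 = 6.18027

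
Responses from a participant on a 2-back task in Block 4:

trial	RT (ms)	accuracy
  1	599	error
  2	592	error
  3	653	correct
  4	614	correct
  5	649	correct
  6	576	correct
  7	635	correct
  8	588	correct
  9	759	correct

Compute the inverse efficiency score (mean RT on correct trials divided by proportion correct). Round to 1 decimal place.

821.8 ms

Correct trials (n=7): 653, 614, 649, 576, 635, 588, 759
Mean correct RT = 4474/7 = 639.1429 ms
Proportion correct = 7/9
IES = 639.1429 / (7/9) = 821.755 ms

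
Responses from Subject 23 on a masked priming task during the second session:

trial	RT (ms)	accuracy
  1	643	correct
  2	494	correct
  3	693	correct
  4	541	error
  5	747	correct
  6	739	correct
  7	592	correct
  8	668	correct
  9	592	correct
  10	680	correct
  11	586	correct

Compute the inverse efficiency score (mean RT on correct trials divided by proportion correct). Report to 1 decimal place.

Correct trials (n=10): 643, 494, 693, 747, 739, 592, 668, 592, 680, 586
Mean correct RT = 6434/10 = 643.4000 ms
Proportion correct = 10/11
IES = 643.4000 / (10/11) = 707.740 ms

707.7 ms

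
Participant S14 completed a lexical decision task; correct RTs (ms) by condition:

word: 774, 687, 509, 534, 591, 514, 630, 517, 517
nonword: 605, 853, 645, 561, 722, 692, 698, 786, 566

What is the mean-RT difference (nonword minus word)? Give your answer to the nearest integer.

95 ms

M(word) = 5273/9 = 585.889
M(nonword) = 6128/9 = 680.889
Difference = 680.889 − 585.889 = 95.000 ms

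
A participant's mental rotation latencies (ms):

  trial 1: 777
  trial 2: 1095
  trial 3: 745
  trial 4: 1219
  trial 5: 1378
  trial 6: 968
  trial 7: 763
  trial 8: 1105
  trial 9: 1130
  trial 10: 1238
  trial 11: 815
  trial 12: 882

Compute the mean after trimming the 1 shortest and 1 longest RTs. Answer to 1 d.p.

999.2 ms

Sorted: 745, 763, 777, 815, 882, 968, 1095, 1105, 1130, 1219, 1238, 1378
Drop lowest 1 (745) and highest 1 (1378)
Remaining (n=10): Σ = 9992, mean = 9992/10 = 999.200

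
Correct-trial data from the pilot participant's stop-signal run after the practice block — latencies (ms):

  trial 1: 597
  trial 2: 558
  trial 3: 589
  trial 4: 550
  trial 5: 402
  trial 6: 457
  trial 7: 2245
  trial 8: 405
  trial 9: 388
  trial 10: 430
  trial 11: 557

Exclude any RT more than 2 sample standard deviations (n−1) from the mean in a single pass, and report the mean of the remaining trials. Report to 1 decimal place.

n = 11, ΣRT = 7178, M = 652.545
Σ(x−M)² = 2853418.73; s = √(2853418.73/10) = 534.174
Cutoffs: 652.545 ± 2·534.174 → [-415.8, 1720.9]
Outside: 2245 → excluded.
Retained (n=10): Σ = 4933, mean = 4933/10 = 493.300

493.3 ms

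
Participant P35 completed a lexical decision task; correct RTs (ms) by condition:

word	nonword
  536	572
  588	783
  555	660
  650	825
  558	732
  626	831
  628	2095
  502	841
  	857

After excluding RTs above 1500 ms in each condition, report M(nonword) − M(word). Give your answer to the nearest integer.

182 ms

nonword: exclude 2095
M(word) = 4643/8 = 580.375
M(nonword) = 6101/8 = 762.625
Difference = 762.625 − 580.375 = 182.250 ms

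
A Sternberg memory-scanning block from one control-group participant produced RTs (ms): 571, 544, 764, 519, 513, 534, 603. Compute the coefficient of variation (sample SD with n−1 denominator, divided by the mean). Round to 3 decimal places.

0.152

n = 7, Σ = 4048, M = 578.2857
Σ(x−M)² = 46067.429; s = √(46067.429/6) = 87.6237
CV = 87.6237 / 578.2857 = 0.15152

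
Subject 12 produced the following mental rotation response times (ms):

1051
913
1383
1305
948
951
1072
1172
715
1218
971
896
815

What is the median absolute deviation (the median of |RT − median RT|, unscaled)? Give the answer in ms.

101 ms

Sorted: 715, 815, 896, 913, 948, 951, 971, 1051, 1072, 1172, 1218, 1305, 1383 → median = 971
|x − 971|: 80, 58, 412, 334, 23, 20, 101, 201, 256, 247, 0, 75, 156
Sorted deviations: 0, 20, 23, 58, 75, 80, 101, 156, 201, 247, 256, 334, 412 → MAD = 101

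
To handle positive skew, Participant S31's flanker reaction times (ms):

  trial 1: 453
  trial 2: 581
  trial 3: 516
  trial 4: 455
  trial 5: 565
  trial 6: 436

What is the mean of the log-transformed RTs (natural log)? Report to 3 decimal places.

6.210

ln(RT): 6.1159, 6.3648, 6.2461, 6.1203, 6.3368, 6.0776
Σ ln(RT) = 37.2615
Mean = 37.2615/6 = 6.21025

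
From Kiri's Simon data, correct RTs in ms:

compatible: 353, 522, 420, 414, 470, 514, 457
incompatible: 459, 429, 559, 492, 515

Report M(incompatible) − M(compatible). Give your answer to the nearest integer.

41 ms

M(compatible) = 3150/7 = 450.000
M(incompatible) = 2454/5 = 490.800
Difference = 490.800 − 450.000 = 40.800 ms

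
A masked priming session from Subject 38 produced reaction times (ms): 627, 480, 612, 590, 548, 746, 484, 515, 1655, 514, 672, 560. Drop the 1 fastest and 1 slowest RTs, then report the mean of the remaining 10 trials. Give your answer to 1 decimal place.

586.8 ms

Sorted: 480, 484, 514, 515, 548, 560, 590, 612, 627, 672, 746, 1655
Drop lowest 1 (480) and highest 1 (1655)
Remaining (n=10): Σ = 5868, mean = 5868/10 = 586.800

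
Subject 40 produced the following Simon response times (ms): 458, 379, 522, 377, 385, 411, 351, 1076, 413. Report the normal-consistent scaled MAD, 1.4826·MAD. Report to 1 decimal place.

Sorted: 351, 377, 379, 385, 411, 413, 458, 522, 1076 → median = 411
|x − 411| sorted: 0, 2, 26, 32, 34, 47, 60, 111, 665 → MAD = 34
Robust SD ≈ 1.4826 × 34 = 50.408

50.4 ms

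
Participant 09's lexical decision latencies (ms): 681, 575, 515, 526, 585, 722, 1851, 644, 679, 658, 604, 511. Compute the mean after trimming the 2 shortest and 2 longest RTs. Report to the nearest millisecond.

619 ms

Sorted: 511, 515, 526, 575, 585, 604, 644, 658, 679, 681, 722, 1851
Drop lowest 2 (511, 515) and highest 2 (722, 1851)
Remaining (n=8): Σ = 4952, mean = 4952/8 = 619.000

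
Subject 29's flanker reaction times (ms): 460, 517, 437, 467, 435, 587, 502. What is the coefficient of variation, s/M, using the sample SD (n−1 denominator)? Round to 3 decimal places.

0.111

n = 7, Σ = 3405, M = 486.4286
Σ(x−M)² = 17455.714; s = √(17455.714/6) = 53.9378
CV = 53.9378 / 486.4286 = 0.11089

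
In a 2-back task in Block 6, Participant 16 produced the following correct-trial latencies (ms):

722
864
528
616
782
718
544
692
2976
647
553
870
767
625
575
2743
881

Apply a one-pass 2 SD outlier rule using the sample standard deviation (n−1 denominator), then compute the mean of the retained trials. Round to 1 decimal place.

692.3 ms

n = 17, ΣRT = 16103, M = 947.235
Σ(x−M)² = 8522181.06; s = √(8522181.06/16) = 729.819
Cutoffs: 947.235 ± 2·729.819 → [-512.4, 2406.9]
Outside: 2743, 2976 → excluded.
Retained (n=15): Σ = 10384, mean = 10384/15 = 692.267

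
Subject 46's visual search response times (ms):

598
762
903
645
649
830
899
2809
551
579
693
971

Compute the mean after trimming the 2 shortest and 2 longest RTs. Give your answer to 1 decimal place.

Sorted: 551, 579, 598, 645, 649, 693, 762, 830, 899, 903, 971, 2809
Drop lowest 2 (551, 579) and highest 2 (971, 2809)
Remaining (n=8): Σ = 5979, mean = 5979/8 = 747.375

747.4 ms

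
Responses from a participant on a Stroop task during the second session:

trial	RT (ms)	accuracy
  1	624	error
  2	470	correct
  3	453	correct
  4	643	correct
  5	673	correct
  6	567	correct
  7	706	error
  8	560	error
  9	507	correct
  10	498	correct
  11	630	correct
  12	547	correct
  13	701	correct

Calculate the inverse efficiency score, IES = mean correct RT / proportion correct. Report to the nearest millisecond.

Correct trials (n=10): 470, 453, 643, 673, 567, 507, 498, 630, 547, 701
Mean correct RT = 5689/10 = 568.9000 ms
Proportion correct = 10/13
IES = 568.9000 / (10/13) = 739.570 ms

740 ms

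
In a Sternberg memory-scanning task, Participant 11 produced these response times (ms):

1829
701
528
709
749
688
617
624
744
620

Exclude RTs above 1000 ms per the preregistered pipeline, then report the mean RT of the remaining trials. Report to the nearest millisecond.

664 ms

Excluded: 1829
Retained (n=9): Σ = 5980
Mean = 5980/9 = 664.4444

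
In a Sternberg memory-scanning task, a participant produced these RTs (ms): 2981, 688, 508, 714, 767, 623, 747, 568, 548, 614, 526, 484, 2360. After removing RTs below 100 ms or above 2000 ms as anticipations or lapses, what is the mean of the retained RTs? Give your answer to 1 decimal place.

617.0 ms

Excluded: 2360, 2981
Retained (n=11): Σ = 6787
Mean = 6787/11 = 617.0000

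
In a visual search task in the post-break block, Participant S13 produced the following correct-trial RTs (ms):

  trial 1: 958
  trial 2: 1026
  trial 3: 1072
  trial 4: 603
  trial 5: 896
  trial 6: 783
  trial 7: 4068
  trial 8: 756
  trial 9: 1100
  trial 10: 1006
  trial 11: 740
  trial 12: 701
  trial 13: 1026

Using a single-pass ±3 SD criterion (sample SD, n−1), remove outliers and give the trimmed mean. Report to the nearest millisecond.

889 ms

n = 13, ΣRT = 14735, M = 1133.462
Σ(x−M)² = 9631455.23; s = √(9631455.23/12) = 895.891
Cutoffs: 1133.462 ± 3·895.891 → [-1554.2, 3821.1]
Outside: 4068 → excluded.
Retained (n=12): Σ = 10667, mean = 10667/12 = 888.917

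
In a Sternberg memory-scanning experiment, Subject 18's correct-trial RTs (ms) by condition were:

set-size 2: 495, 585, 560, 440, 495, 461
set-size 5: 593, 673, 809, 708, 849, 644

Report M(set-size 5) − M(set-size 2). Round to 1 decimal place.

206.7 ms

M(set-size 2) = 3036/6 = 506.000
M(set-size 5) = 4276/6 = 712.667
Difference = 712.667 − 506.000 = 206.667 ms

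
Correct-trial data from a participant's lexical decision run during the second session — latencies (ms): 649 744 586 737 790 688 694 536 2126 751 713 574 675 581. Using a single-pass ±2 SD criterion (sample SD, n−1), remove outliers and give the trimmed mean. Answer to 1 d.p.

670.6 ms

n = 14, ΣRT = 10844, M = 774.571
Σ(x−M)² = 2043133.43; s = √(2043133.43/13) = 396.439
Cutoffs: 774.571 ± 2·396.439 → [-18.3, 1567.5]
Outside: 2126 → excluded.
Retained (n=13): Σ = 8718, mean = 8718/13 = 670.615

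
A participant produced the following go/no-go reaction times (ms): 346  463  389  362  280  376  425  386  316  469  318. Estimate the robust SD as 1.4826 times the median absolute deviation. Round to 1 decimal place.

Sorted: 280, 316, 318, 346, 362, 376, 386, 389, 425, 463, 469 → median = 376
|x − 376| sorted: 0, 10, 13, 14, 30, 49, 58, 60, 87, 93, 96 → MAD = 49
Robust SD ≈ 1.4826 × 49 = 72.647

72.6 ms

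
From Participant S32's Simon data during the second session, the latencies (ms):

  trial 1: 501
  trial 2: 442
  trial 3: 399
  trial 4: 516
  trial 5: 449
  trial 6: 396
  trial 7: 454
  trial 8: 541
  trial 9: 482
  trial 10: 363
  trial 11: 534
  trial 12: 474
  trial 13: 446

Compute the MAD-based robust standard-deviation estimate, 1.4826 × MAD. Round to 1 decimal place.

69.7 ms

Sorted: 363, 396, 399, 442, 446, 449, 454, 474, 482, 501, 516, 534, 541 → median = 454
|x − 454| sorted: 0, 5, 8, 12, 20, 28, 47, 55, 58, 62, 80, 87, 91 → MAD = 47
Robust SD ≈ 1.4826 × 47 = 69.682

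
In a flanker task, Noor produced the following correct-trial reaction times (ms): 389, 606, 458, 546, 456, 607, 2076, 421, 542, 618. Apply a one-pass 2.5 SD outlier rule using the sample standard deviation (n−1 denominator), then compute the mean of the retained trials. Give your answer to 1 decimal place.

515.9 ms

n = 10, ΣRT = 6719, M = 671.900
Σ(x−M)² = 2251030.90; s = √(2251030.90/9) = 500.115
Cutoffs: 671.900 ± 2.5·500.115 → [-578.4, 1922.2]
Outside: 2076 → excluded.
Retained (n=9): Σ = 4643, mean = 4643/9 = 515.889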